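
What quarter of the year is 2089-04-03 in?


Month: April (month 4)
Q1: Jan-Mar, Q2: Apr-Jun, Q3: Jul-Sep, Q4: Oct-Dec

Q2


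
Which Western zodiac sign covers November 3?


Date: November 3
Conventional tropical zodiac dates: Scorpio from October 23 onward; Sagittarius starts November 22
November 3 falls within the Scorpio range

Scorpio


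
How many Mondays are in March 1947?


March 1947 has 31 days
Anchor: Jan 1, 1947. With p = 1947 - 1 = 1946: (p + p//4 - p//100 + p//400) mod 7 = (1946 + 486 - 19 + 4) mod 7 = 2417 mod 7 = 2 -> Wednesday (Mon=0 ... Sun=6)
Days before March (Jan-Feb): 59; March 1 index = (2 + 59) mod 7 = 5 -> Saturday
First Monday is March 3
Mondays: 3, 10, 17, 24, 31

5 Mondays


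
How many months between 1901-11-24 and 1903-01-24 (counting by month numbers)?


From November 1901 to January 1903
2 years * 12 = 24 months, minus 10 months = 14

14 months


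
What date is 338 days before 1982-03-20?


Start: 1982-03-20, subtract 338 days
Back 20 days from March 20 reaches February 28, 1982 -> 318 left
February 1982 has 28 days -> back to January 31, 1982 -> 290 left
January 1982 has 31 days -> back to December 31, 1981 -> 259 left
December 1981 has 31 days -> back to November 30, 1981 -> 228 left
November 1981 has 30 days -> back to October 31, 1981 -> 198 left
October 1981 has 31 days -> back to September 30, 1981 -> 167 left
September 1981 has 30 days -> back to August 31, 1981 -> 137 left
August 1981 has 31 days -> back to July 31, 1981 -> 106 left
July 1981 has 31 days -> back to June 30, 1981 -> 75 left
June 1981 has 30 days -> back to May 31, 1981 -> 45 left
May 1981 has 31 days -> back to April 30, 1981 -> 14 left
April 1981: 30 - 14 = 16 -> lands on April 16

Result: 1981-04-16


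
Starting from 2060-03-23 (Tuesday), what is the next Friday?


Current: Tuesday
Target: Friday
Days ahead: 3

Next Friday: 2060-03-26


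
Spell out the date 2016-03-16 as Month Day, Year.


ISO 2016-03-16 parses as year=2016, month=03, day=16
Month 3 -> March

March 16, 2016


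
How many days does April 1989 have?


April 1989

30 days


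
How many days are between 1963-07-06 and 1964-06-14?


From 1963-07-06 to 1964-06-14
1963-07-06: days before July = 31 + 28 + 31 + 30 + 31 + 30 = 181 (1963 is not a leap year); day of year = 181 + 6 = 187
1964-06-14: days before June = 31 + 29 + 31 + 30 + 31 = 152 (1964 is a leap year); day of year = 152 + 14 = 166
Rest of 1963: 365 - 187 = 178
Total = 178 + 166 = 344

344 days


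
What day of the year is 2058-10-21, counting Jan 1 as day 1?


Date: October 21, 2058
Days in months 1 through 9: 273
Plus 21 days in October

Day of year: 294


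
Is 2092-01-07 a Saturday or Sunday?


Anchor: Jan 1, 2092. With p = 2092 - 1 = 2091: (p + p//4 - p//100 + p//400) mod 7 = (2091 + 522 - 20 + 5) mod 7 = 2598 mod 7 = 1 -> Tuesday (Mon=0 ... Sun=6)
Day of year: 7; offset = 6
Weekday index = (1 + 6) mod 7 = 0 -> Monday
Weekend days: Saturday, Sunday

No


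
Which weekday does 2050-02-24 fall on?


Date: February 24, 2050
Anchor: Jan 1, 2050. With p = 2050 - 1 = 2049: (p + p//4 - p//100 + p//400) mod 7 = (2049 + 512 - 20 + 5) mod 7 = 2546 mod 7 = 5 -> Saturday (Mon=0 ... Sun=6)
Days before February (Jan): 31; offset = 31 + 24 - 1 = 54
Weekday index = (5 + 54) mod 7 = 3

Day of the week: Thursday


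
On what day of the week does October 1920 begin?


Target: October 1, 1920
Anchor: Jan 1, 1920. With p = 1920 - 1 = 1919: (p + p//4 - p//100 + p//400) mod 7 = (1919 + 479 - 19 + 4) mod 7 = 2383 mod 7 = 3 -> Thursday (Mon=0 ... Sun=6)
Days before October (Jan-Sep): 274 days
Weekday index = (3 + 274) mod 7 = 4

Friday


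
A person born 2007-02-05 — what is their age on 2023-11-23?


Birth: 2007-02-05
Reference: 2023-11-23
Year difference: 2023 - 2007 = 16

16 years old


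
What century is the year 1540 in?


Century = (year - 1) // 100 + 1
= (1540 - 1) // 100 + 1
= 1539 // 100 + 1
= 15 + 1

16th century


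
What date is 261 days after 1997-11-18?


Start: 1997-11-18, add 261 days
November 1997 has 30 days: 30 - 18 = 12 days to November 30 -> 249 left
December 1997 has 31 days -> 218 left
January 1998 has 31 days -> 187 left
February 1998 has 28 days -> 159 left
March 1998 has 31 days -> 128 left
April 1998 has 30 days -> 98 left
May 1998 has 31 days -> 67 left
June 1998 has 30 days -> 37 left
July 1998 has 31 days -> 6 left
August 1998: 6 <= 31 -> lands on August 6

Result: 1998-08-06


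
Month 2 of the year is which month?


Month 2 of 12

February


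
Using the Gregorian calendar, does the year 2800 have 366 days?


Gregorian leap year rule: divisible by 4, but not by 100, unless also by 400.
2800 is divisible by 400 -> leap year

Yes


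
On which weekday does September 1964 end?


September 1964 has 30 days
Anchor: Jan 1, 1964. With p = 1964 - 1 = 1963: (p + p//4 - p//100 + p//400) mod 7 = (1963 + 490 - 19 + 4) mod 7 = 2438 mod 7 = 2 -> Wednesday (Mon=0 ... Sun=6)
Days before September (Jan-Aug): 244; September 1 index = (2 + 244) mod 7 = 1 -> Tuesday
Last day offset: 30 - 1 = 29 days
Weekday index = (1 + 29) mod 7 = 2

Wednesday, September 30


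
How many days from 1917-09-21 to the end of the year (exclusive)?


Day of year: 264 of 365
Remaining = 365 - 264

101 days


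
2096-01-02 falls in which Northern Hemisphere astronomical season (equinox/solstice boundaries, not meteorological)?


Date: January 2
Astronomical Winter (approx.; exact equinox/solstice day varies by year): December 21 to March 19
January 2 falls within the Winter window

Winter


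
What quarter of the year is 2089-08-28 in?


Month: August (month 8)
Q1: Jan-Mar, Q2: Apr-Jun, Q3: Jul-Sep, Q4: Oct-Dec

Q3


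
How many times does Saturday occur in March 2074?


March 2074 has 31 days
Anchor: Jan 1, 2074. With p = 2074 - 1 = 2073: (p + p//4 - p//100 + p//400) mod 7 = (2073 + 518 - 20 + 5) mod 7 = 2576 mod 7 = 0 -> Monday (Mon=0 ... Sun=6)
Days before March (Jan-Feb): 59; March 1 index = (0 + 59) mod 7 = 3 -> Thursday
First Saturday is March 3
Saturdays: 3, 10, 17, 24, 31

5 Saturdays


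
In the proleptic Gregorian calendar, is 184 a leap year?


Gregorian leap year rule: divisible by 4, but not by 100, unless also by 400.
184 is divisible by 4 but not 100 -> leap year

Yes


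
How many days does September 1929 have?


September 1929

30 days


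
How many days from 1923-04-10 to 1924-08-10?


From 1923-04-10 to 1924-08-10
1923-04-10: days before April = 31 + 28 + 31 = 90 (1923 is not a leap year); day of year = 90 + 10 = 100
1924-08-10: days before August = 31 + 29 + 31 + 30 + 31 + 30 + 31 = 213 (1924 is a leap year); day of year = 213 + 10 = 223
Rest of 1923: 365 - 100 = 265
Total = 265 + 223 = 488

488 days


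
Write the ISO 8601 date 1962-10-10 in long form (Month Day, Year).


ISO 1962-10-10 parses as year=1962, month=10, day=10
Month 10 -> October

October 10, 1962


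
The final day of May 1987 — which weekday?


May 1987 has 31 days
Anchor: Jan 1, 1987. With p = 1987 - 1 = 1986: (p + p//4 - p//100 + p//400) mod 7 = (1986 + 496 - 19 + 4) mod 7 = 2467 mod 7 = 3 -> Thursday (Mon=0 ... Sun=6)
Days before May (Jan-Apr): 120; May 1 index = (3 + 120) mod 7 = 4 -> Friday
Last day offset: 31 - 1 = 30 days
Weekday index = (4 + 30) mod 7 = 6

Sunday, May 31


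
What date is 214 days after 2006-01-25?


Start: 2006-01-25, add 214 days
January 2006 has 31 days: 31 - 25 = 6 days to January 31 -> 208 left
February 2006 has 28 days -> 180 left
March 2006 has 31 days -> 149 left
April 2006 has 30 days -> 119 left
May 2006 has 31 days -> 88 left
June 2006 has 30 days -> 58 left
July 2006 has 31 days -> 27 left
August 2006: 27 <= 31 -> lands on August 27

Result: 2006-08-27


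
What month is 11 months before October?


October is month 10
10 - 11 = -1; wrap: -1 + 12 = 11

November


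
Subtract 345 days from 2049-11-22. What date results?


Start: 2049-11-22, subtract 345 days
Back 22 days from November 22 reaches October 31, 2049 -> 323 left
October 2049 has 31 days -> back to September 30, 2049 -> 292 left
September 2049 has 30 days -> back to August 31, 2049 -> 262 left
August 2049 has 31 days -> back to July 31, 2049 -> 231 left
July 2049 has 31 days -> back to June 30, 2049 -> 200 left
June 2049 has 30 days -> back to May 31, 2049 -> 170 left
May 2049 has 31 days -> back to April 30, 2049 -> 139 left
April 2049 has 30 days -> back to March 31, 2049 -> 109 left
March 2049 has 31 days -> back to February 28, 2049 -> 78 left
February 2049 has 28 days -> back to January 31, 2049 -> 50 left
January 2049 has 31 days -> back to December 31, 2048 -> 19 left
December 2048: 31 - 19 = 12 -> lands on December 12

Result: 2048-12-12


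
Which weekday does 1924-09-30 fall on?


Date: September 30, 1924
Anchor: Jan 1, 1924. With p = 1924 - 1 = 1923: (p + p//4 - p//100 + p//400) mod 7 = (1923 + 480 - 19 + 4) mod 7 = 2388 mod 7 = 1 -> Tuesday (Mon=0 ... Sun=6)
Days before September (Jan-Aug): 244; offset = 244 + 30 - 1 = 273
Weekday index = (1 + 273) mod 7 = 1

Day of the week: Tuesday


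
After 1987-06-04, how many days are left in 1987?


Day of year: 155 of 365
Remaining = 365 - 155

210 days


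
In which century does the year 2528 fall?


Century = (year - 1) // 100 + 1
= (2528 - 1) // 100 + 1
= 2527 // 100 + 1
= 25 + 1

26th century


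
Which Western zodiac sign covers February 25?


Date: February 25
Conventional tropical zodiac dates: Pisces from February 19 onward; Aries starts March 21
February 25 falls within the Pisces range

Pisces


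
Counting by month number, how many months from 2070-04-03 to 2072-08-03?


From April 2070 to August 2072
2 years * 12 = 24 months, plus 4 months = 28

28 months


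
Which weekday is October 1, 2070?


Target: October 1, 2070
Anchor: Jan 1, 2070. With p = 2070 - 1 = 2069: (p + p//4 - p//100 + p//400) mod 7 = (2069 + 517 - 20 + 5) mod 7 = 2571 mod 7 = 2 -> Wednesday (Mon=0 ... Sun=6)
Days before October (Jan-Sep): 273 days
Weekday index = (2 + 273) mod 7 = 2

Wednesday


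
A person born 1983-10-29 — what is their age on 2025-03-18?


Birth: 1983-10-29
Reference: 2025-03-18
Year difference: 2025 - 1983 = 42
Birthday not yet reached in 2025, subtract 1

41 years old


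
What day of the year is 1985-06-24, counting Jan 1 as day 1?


Date: June 24, 1985
Days in months 1 through 5: 151
Plus 24 days in June

Day of year: 175


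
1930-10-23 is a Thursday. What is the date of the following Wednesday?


Current: Thursday
Target: Wednesday
Days ahead: 6

Next Wednesday: 1930-10-29


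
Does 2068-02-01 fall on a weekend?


Anchor: Jan 1, 2068. With p = 2068 - 1 = 2067: (p + p//4 - p//100 + p//400) mod 7 = (2067 + 516 - 20 + 5) mod 7 = 2568 mod 7 = 6 -> Sunday (Mon=0 ... Sun=6)
Day of year: 32; offset = 31
Weekday index = (6 + 31) mod 7 = 2 -> Wednesday
Weekend days: Saturday, Sunday

No


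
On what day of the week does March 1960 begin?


Target: March 1, 1960
Anchor: Jan 1, 1960. With p = 1960 - 1 = 1959: (p + p//4 - p//100 + p//400) mod 7 = (1959 + 489 - 19 + 4) mod 7 = 2433 mod 7 = 4 -> Friday (Mon=0 ... Sun=6)
Days before March (Jan-Feb): 60 days
Weekday index = (4 + 60) mod 7 = 1

Tuesday


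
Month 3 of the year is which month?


Month 3 of 12

March


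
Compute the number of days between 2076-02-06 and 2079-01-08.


From 2076-02-06 to 2079-01-08
2076-02-06: days before February = 31; day of year = 31 + 6 = 37
2079-01-08: day of year = 8
Rest of 2076: 366 - 37 = 329
Full years 2077 (365), 2078 (365): 730
Total = 329 + 730 + 8 = 1067

1067 days


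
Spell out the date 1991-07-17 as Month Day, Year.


ISO 1991-07-17 parses as year=1991, month=07, day=17
Month 7 -> July

July 17, 1991


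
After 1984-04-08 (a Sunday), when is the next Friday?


Current: Sunday
Target: Friday
Days ahead: 5

Next Friday: 1984-04-13


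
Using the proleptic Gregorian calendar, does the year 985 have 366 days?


Gregorian leap year rule: divisible by 4, but not by 100, unless also by 400.
985 is not divisible by 4 -> not a leap year

No


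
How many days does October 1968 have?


October 1968

31 days


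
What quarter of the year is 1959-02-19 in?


Month: February (month 2)
Q1: Jan-Mar, Q2: Apr-Jun, Q3: Jul-Sep, Q4: Oct-Dec

Q1


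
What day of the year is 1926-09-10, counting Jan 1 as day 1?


Date: September 10, 1926
Days in months 1 through 8: 243
Plus 10 days in September

Day of year: 253


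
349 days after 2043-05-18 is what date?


Start: 2043-05-18, add 349 days
May 2043 has 31 days: 31 - 18 = 13 days to May 31 -> 336 left
June 2043 has 30 days -> 306 left
July 2043 has 31 days -> 275 left
August 2043 has 31 days -> 244 left
September 2043 has 30 days -> 214 left
October 2043 has 31 days -> 183 left
November 2043 has 30 days -> 153 left
December 2043 has 31 days -> 122 left
January 2044 has 31 days -> 91 left
February 2044 has 29 days -> 62 left
March 2044 has 31 days -> 31 left
April 2044 has 30 days -> 1 left
May 2044: 1 <= 31 -> lands on May 1

Result: 2044-05-01


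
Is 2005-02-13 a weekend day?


Anchor: Jan 1, 2005. With p = 2005 - 1 = 2004: (p + p//4 - p//100 + p//400) mod 7 = (2004 + 501 - 20 + 5) mod 7 = 2490 mod 7 = 5 -> Saturday (Mon=0 ... Sun=6)
Day of year: 44; offset = 43
Weekday index = (5 + 43) mod 7 = 6 -> Sunday
Weekend days: Saturday, Sunday

Yes


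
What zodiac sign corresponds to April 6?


Date: April 6
Conventional tropical zodiac dates: Aries from March 21 onward; Taurus starts April 20
April 6 falls within the Aries range

Aries


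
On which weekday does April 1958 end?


April 1958 has 30 days
Anchor: Jan 1, 1958. With p = 1958 - 1 = 1957: (p + p//4 - p//100 + p//400) mod 7 = (1957 + 489 - 19 + 4) mod 7 = 2431 mod 7 = 2 -> Wednesday (Mon=0 ... Sun=6)
Days before April (Jan-Mar): 90; April 1 index = (2 + 90) mod 7 = 1 -> Tuesday
Last day offset: 30 - 1 = 29 days
Weekday index = (1 + 29) mod 7 = 2

Wednesday, April 30


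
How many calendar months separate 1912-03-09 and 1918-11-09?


From March 1912 to November 1918
6 years * 12 = 72 months, plus 8 months = 80

80 months


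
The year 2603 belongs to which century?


Century = (year - 1) // 100 + 1
= (2603 - 1) // 100 + 1
= 2602 // 100 + 1
= 26 + 1

27th century


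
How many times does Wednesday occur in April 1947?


April 1947 has 30 days
Anchor: Jan 1, 1947. With p = 1947 - 1 = 1946: (p + p//4 - p//100 + p//400) mod 7 = (1946 + 486 - 19 + 4) mod 7 = 2417 mod 7 = 2 -> Wednesday (Mon=0 ... Sun=6)
Days before April (Jan-Mar): 90; April 1 index = (2 + 90) mod 7 = 1 -> Tuesday
First Wednesday is April 2
Wednesdays: 2, 9, 16, 23, 30

5 Wednesdays


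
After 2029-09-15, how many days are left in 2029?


Day of year: 258 of 365
Remaining = 365 - 258

107 days


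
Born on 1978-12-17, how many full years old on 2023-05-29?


Birth: 1978-12-17
Reference: 2023-05-29
Year difference: 2023 - 1978 = 45
Birthday not yet reached in 2023, subtract 1

44 years old


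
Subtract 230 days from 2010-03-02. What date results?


Start: 2010-03-02, subtract 230 days
Back 2 days from March 2 reaches February 28, 2010 -> 228 left
February 2010 has 28 days -> back to January 31, 2010 -> 200 left
January 2010 has 31 days -> back to December 31, 2009 -> 169 left
December 2009 has 31 days -> back to November 30, 2009 -> 138 left
November 2009 has 30 days -> back to October 31, 2009 -> 108 left
October 2009 has 31 days -> back to September 30, 2009 -> 77 left
September 2009 has 30 days -> back to August 31, 2009 -> 47 left
August 2009 has 31 days -> back to July 31, 2009 -> 16 left
July 2009: 31 - 16 = 15 -> lands on July 15

Result: 2009-07-15


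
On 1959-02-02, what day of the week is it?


Date: February 2, 1959
Anchor: Jan 1, 1959. With p = 1959 - 1 = 1958: (p + p//4 - p//100 + p//400) mod 7 = (1958 + 489 - 19 + 4) mod 7 = 2432 mod 7 = 3 -> Thursday (Mon=0 ... Sun=6)
Days before February (Jan): 31; offset = 31 + 2 - 1 = 32
Weekday index = (3 + 32) mod 7 = 0

Day of the week: Monday


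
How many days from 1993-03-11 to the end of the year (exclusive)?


Day of year: 70 of 365
Remaining = 365 - 70

295 days


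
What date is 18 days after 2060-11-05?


Start: 2060-11-05, add 18 days
November 2060 has 30 days; 5 + 18 = 23 stays within November

Result: 2060-11-23


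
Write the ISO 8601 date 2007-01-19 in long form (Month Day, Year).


ISO 2007-01-19 parses as year=2007, month=01, day=19
Month 1 -> January

January 19, 2007


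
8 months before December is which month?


December is month 12
12 - 8 = 4

April


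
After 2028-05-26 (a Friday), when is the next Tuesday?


Current: Friday
Target: Tuesday
Days ahead: 4

Next Tuesday: 2028-05-30


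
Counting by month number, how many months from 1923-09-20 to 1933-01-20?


From September 1923 to January 1933
10 years * 12 = 120 months, minus 8 months = 112

112 months


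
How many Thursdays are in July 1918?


July 1918 has 31 days
Anchor: Jan 1, 1918. With p = 1918 - 1 = 1917: (p + p//4 - p//100 + p//400) mod 7 = (1917 + 479 - 19 + 4) mod 7 = 2381 mod 7 = 1 -> Tuesday (Mon=0 ... Sun=6)
Days before July (Jan-Jun): 181; July 1 index = (1 + 181) mod 7 = 0 -> Monday
First Thursday is July 4
Thursdays: 4, 11, 18, 25

4 Thursdays


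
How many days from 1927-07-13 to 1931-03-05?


From 1927-07-13 to 1931-03-05
1927-07-13: days before July = 31 + 28 + 31 + 30 + 31 + 30 = 181 (1927 is not a leap year); day of year = 181 + 13 = 194
1931-03-05: days before March = 31 + 28 = 59 (1931 is not a leap year); day of year = 59 + 5 = 64
Rest of 1927: 365 - 194 = 171
Full years 1928 (366), 1929 (365), 1930 (365): 1096
Total = 171 + 1096 + 64 = 1331

1331 days


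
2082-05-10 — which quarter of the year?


Month: May (month 5)
Q1: Jan-Mar, Q2: Apr-Jun, Q3: Jul-Sep, Q4: Oct-Dec

Q2


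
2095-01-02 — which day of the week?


Date: January 2, 2095
Anchor: Jan 1, 2095. With p = 2095 - 1 = 2094: (p + p//4 - p//100 + p//400) mod 7 = (2094 + 523 - 20 + 5) mod 7 = 2602 mod 7 = 5 -> Saturday (Mon=0 ... Sun=6)
Days into year = 2 - 1 = 1
Weekday index = (5 + 1) mod 7 = 6

Day of the week: Sunday


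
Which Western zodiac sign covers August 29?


Date: August 29
Conventional tropical zodiac dates: Virgo from August 23 onward; Libra starts September 23
August 29 falls within the Virgo range

Virgo


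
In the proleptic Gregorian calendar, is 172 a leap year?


Gregorian leap year rule: divisible by 4, but not by 100, unless also by 400.
172 is divisible by 4 but not 100 -> leap year

Yes


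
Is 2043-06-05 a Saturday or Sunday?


Anchor: Jan 1, 2043. With p = 2043 - 1 = 2042: (p + p//4 - p//100 + p//400) mod 7 = (2042 + 510 - 20 + 5) mod 7 = 2537 mod 7 = 3 -> Thursday (Mon=0 ... Sun=6)
Day of year: 156; offset = 155
Weekday index = (3 + 155) mod 7 = 4 -> Friday
Weekend days: Saturday, Sunday

No


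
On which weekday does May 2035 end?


May 2035 has 31 days
Anchor: Jan 1, 2035. With p = 2035 - 1 = 2034: (p + p//4 - p//100 + p//400) mod 7 = (2034 + 508 - 20 + 5) mod 7 = 2527 mod 7 = 0 -> Monday (Mon=0 ... Sun=6)
Days before May (Jan-Apr): 120; May 1 index = (0 + 120) mod 7 = 1 -> Tuesday
Last day offset: 31 - 1 = 30 days
Weekday index = (1 + 30) mod 7 = 3

Thursday, May 31


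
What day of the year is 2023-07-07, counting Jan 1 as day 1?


Date: July 7, 2023
Days in months 1 through 6: 181
Plus 7 days in July

Day of year: 188


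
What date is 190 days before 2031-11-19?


Start: 2031-11-19, subtract 190 days
Back 19 days from November 19 reaches October 31, 2031 -> 171 left
October 2031 has 31 days -> back to September 30, 2031 -> 140 left
September 2031 has 30 days -> back to August 31, 2031 -> 110 left
August 2031 has 31 days -> back to July 31, 2031 -> 79 left
July 2031 has 31 days -> back to June 30, 2031 -> 48 left
June 2031 has 30 days -> back to May 31, 2031 -> 18 left
May 2031: 31 - 18 = 13 -> lands on May 13

Result: 2031-05-13


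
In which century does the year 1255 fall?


Century = (year - 1) // 100 + 1
= (1255 - 1) // 100 + 1
= 1254 // 100 + 1
= 12 + 1

13th century


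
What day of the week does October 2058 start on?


Target: October 1, 2058
Anchor: Jan 1, 2058. With p = 2058 - 1 = 2057: (p + p//4 - p//100 + p//400) mod 7 = (2057 + 514 - 20 + 5) mod 7 = 2556 mod 7 = 1 -> Tuesday (Mon=0 ... Sun=6)
Days before October (Jan-Sep): 273 days
Weekday index = (1 + 273) mod 7 = 1

Tuesday


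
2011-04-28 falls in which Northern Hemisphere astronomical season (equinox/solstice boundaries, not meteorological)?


Date: April 28
Astronomical Spring (approx.; exact equinox/solstice day varies by year): March 20 to June 20
April 28 falls within the Spring window

Spring


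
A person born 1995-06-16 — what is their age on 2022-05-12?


Birth: 1995-06-16
Reference: 2022-05-12
Year difference: 2022 - 1995 = 27
Birthday not yet reached in 2022, subtract 1

26 years old


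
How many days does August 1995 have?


August 1995

31 days


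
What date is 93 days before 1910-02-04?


Start: 1910-02-04, subtract 93 days
Back 4 days from February 4 reaches January 31, 1910 -> 89 left
January 1910 has 31 days -> back to December 31, 1909 -> 58 left
December 1909 has 31 days -> back to November 30, 1909 -> 27 left
November 1909: 30 - 27 = 3 -> lands on November 3

Result: 1909-11-03


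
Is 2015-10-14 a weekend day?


Anchor: Jan 1, 2015. With p = 2015 - 1 = 2014: (p + p//4 - p//100 + p//400) mod 7 = (2014 + 503 - 20 + 5) mod 7 = 2502 mod 7 = 3 -> Thursday (Mon=0 ... Sun=6)
Day of year: 287; offset = 286
Weekday index = (3 + 286) mod 7 = 2 -> Wednesday
Weekend days: Saturday, Sunday

No


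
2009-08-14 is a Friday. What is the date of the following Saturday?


Current: Friday
Target: Saturday
Days ahead: 1

Next Saturday: 2009-08-15


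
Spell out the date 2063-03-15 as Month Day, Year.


ISO 2063-03-15 parses as year=2063, month=03, day=15
Month 3 -> March

March 15, 2063


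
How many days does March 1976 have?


March 1976

31 days


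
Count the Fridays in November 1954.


November 1954 has 30 days
Anchor: Jan 1, 1954. With p = 1954 - 1 = 1953: (p + p//4 - p//100 + p//400) mod 7 = (1953 + 488 - 19 + 4) mod 7 = 2426 mod 7 = 4 -> Friday (Mon=0 ... Sun=6)
Days before November (Jan-Oct): 304; November 1 index = (4 + 304) mod 7 = 0 -> Monday
First Friday is November 5
Fridays: 5, 12, 19, 26

4 Fridays


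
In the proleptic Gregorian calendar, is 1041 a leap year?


Gregorian leap year rule: divisible by 4, but not by 100, unless also by 400.
1041 is not divisible by 4 -> not a leap year

No


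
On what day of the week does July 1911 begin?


Target: July 1, 1911
Anchor: Jan 1, 1911. With p = 1911 - 1 = 1910: (p + p//4 - p//100 + p//400) mod 7 = (1910 + 477 - 19 + 4) mod 7 = 2372 mod 7 = 6 -> Sunday (Mon=0 ... Sun=6)
Days before July (Jan-Jun): 181 days
Weekday index = (6 + 181) mod 7 = 5

Saturday


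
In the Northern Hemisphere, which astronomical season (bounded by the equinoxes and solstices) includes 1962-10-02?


Date: October 2
Astronomical Autumn (approx.; exact equinox/solstice day varies by year): September 22 to December 20
October 2 falls within the Autumn window

Autumn


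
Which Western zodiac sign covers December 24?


Date: December 24
Conventional tropical zodiac dates: Capricorn from December 22 onward; Aquarius starts January 20
December 24 falls within the Capricorn range

Capricorn


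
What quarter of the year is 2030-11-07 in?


Month: November (month 11)
Q1: Jan-Mar, Q2: Apr-Jun, Q3: Jul-Sep, Q4: Oct-Dec

Q4


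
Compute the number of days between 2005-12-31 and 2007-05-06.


From 2005-12-31 to 2007-05-06
2005-12-31: days before December = 31 + 28 + 31 + 30 + 31 + 30 + 31 + 31 + 30 + 31 + 30 = 334 (2005 is not a leap year); day of year = 334 + 31 = 365
2007-05-06: days before May = 31 + 28 + 31 + 30 = 120 (2007 is not a leap year); day of year = 120 + 6 = 126
Rest of 2005: 365 - 365 = 0
Full years 2006 (365): 365
Total = 0 + 365 + 126 = 491

491 days


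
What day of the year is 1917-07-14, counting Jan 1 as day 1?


Date: July 14, 1917
Days in months 1 through 6: 181
Plus 14 days in July

Day of year: 195


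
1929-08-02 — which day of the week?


Date: August 2, 1929
Anchor: Jan 1, 1929. With p = 1929 - 1 = 1928: (p + p//4 - p//100 + p//400) mod 7 = (1928 + 482 - 19 + 4) mod 7 = 2395 mod 7 = 1 -> Tuesday (Mon=0 ... Sun=6)
Days before August (Jan-Jul): 212; offset = 212 + 2 - 1 = 213
Weekday index = (1 + 213) mod 7 = 4

Day of the week: Friday


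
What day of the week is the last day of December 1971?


December 1971 has 31 days
Anchor: Jan 1, 1971. With p = 1971 - 1 = 1970: (p + p//4 - p//100 + p//400) mod 7 = (1970 + 492 - 19 + 4) mod 7 = 2447 mod 7 = 4 -> Friday (Mon=0 ... Sun=6)
Days before December (Jan-Nov): 334; December 1 index = (4 + 334) mod 7 = 2 -> Wednesday
Last day offset: 31 - 1 = 30 days
Weekday index = (2 + 30) mod 7 = 4

Friday, December 31


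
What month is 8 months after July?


July is month 7
7 + 8 = 15; wrap: 15 - 12 = 3

March


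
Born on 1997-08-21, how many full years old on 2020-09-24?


Birth: 1997-08-21
Reference: 2020-09-24
Year difference: 2020 - 1997 = 23

23 years old


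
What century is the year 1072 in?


Century = (year - 1) // 100 + 1
= (1072 - 1) // 100 + 1
= 1071 // 100 + 1
= 10 + 1

11th century


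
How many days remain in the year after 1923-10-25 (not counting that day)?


Day of year: 298 of 365
Remaining = 365 - 298

67 days


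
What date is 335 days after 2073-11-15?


Start: 2073-11-15, add 335 days
November 2073 has 30 days: 30 - 15 = 15 days to November 30 -> 320 left
December 2073 has 31 days -> 289 left
January 2074 has 31 days -> 258 left
February 2074 has 28 days -> 230 left
March 2074 has 31 days -> 199 left
April 2074 has 30 days -> 169 left
May 2074 has 31 days -> 138 left
June 2074 has 30 days -> 108 left
July 2074 has 31 days -> 77 left
August 2074 has 31 days -> 46 left
September 2074 has 30 days -> 16 left
October 2074: 16 <= 31 -> lands on October 16

Result: 2074-10-16


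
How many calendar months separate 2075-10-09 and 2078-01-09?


From October 2075 to January 2078
3 years * 12 = 36 months, minus 9 months = 27

27 months


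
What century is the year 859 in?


Century = (year - 1) // 100 + 1
= (859 - 1) // 100 + 1
= 858 // 100 + 1
= 8 + 1

9th century


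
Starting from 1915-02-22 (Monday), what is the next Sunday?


Current: Monday
Target: Sunday
Days ahead: 6

Next Sunday: 1915-02-28


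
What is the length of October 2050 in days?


October 2050

31 days


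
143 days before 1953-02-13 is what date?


Start: 1953-02-13, subtract 143 days
Back 13 days from February 13 reaches January 31, 1953 -> 130 left
January 1953 has 31 days -> back to December 31, 1952 -> 99 left
December 1952 has 31 days -> back to November 30, 1952 -> 68 left
November 1952 has 30 days -> back to October 31, 1952 -> 38 left
October 1952 has 31 days -> back to September 30, 1952 -> 7 left
September 1952: 30 - 7 = 23 -> lands on September 23

Result: 1952-09-23


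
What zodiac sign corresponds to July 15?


Date: July 15
Conventional tropical zodiac dates: Cancer from June 21 onward; Leo starts July 23
July 15 falls within the Cancer range

Cancer


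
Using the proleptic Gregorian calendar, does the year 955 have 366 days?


Gregorian leap year rule: divisible by 4, but not by 100, unless also by 400.
955 is not divisible by 4 -> not a leap year

No


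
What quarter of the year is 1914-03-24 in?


Month: March (month 3)
Q1: Jan-Mar, Q2: Apr-Jun, Q3: Jul-Sep, Q4: Oct-Dec

Q1


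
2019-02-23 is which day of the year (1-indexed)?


Date: February 23, 2019
Days in months 1 through 1: 31
Plus 23 days in February

Day of year: 54


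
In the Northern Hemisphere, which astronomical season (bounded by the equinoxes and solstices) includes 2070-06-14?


Date: June 14
Astronomical Spring (approx.; exact equinox/solstice day varies by year): March 20 to June 20
June 14 falls within the Spring window

Spring


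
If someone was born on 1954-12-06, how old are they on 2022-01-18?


Birth: 1954-12-06
Reference: 2022-01-18
Year difference: 2022 - 1954 = 68
Birthday not yet reached in 2022, subtract 1

67 years old


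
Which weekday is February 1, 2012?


Target: February 1, 2012
Anchor: Jan 1, 2012. With p = 2012 - 1 = 2011: (p + p//4 - p//100 + p//400) mod 7 = (2011 + 502 - 20 + 5) mod 7 = 2498 mod 7 = 6 -> Sunday (Mon=0 ... Sun=6)
Days before February (Jan): 31 days
Weekday index = (6 + 31) mod 7 = 2

Wednesday


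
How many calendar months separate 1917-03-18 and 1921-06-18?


From March 1917 to June 1921
4 years * 12 = 48 months, plus 3 months = 51

51 months


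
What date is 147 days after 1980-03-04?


Start: 1980-03-04, add 147 days
March 1980 has 31 days: 31 - 4 = 27 days to March 31 -> 120 left
April 1980 has 30 days -> 90 left
May 1980 has 31 days -> 59 left
June 1980 has 30 days -> 29 left
July 1980: 29 <= 31 -> lands on July 29

Result: 1980-07-29


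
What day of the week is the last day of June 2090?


June 2090 has 30 days
Anchor: Jan 1, 2090. With p = 2090 - 1 = 2089: (p + p//4 - p//100 + p//400) mod 7 = (2089 + 522 - 20 + 5) mod 7 = 2596 mod 7 = 6 -> Sunday (Mon=0 ... Sun=6)
Days before June (Jan-May): 151; June 1 index = (6 + 151) mod 7 = 3 -> Thursday
Last day offset: 30 - 1 = 29 days
Weekday index = (3 + 29) mod 7 = 4

Friday, June 30


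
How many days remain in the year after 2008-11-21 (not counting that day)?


Day of year: 326 of 366
Remaining = 366 - 326

40 days


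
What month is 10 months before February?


February is month 2
2 - 10 = -8; wrap: -8 + 12 = 4

April


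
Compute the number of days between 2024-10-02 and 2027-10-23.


From 2024-10-02 to 2027-10-23
2024-10-02: days before October = 31 + 29 + 31 + 30 + 31 + 30 + 31 + 31 + 30 = 274 (2024 is a leap year); day of year = 274 + 2 = 276
2027-10-23: days before October = 31 + 28 + 31 + 30 + 31 + 30 + 31 + 31 + 30 = 273 (2027 is not a leap year); day of year = 273 + 23 = 296
Rest of 2024: 366 - 276 = 90
Full years 2025 (365), 2026 (365): 730
Total = 90 + 730 + 296 = 1116

1116 days


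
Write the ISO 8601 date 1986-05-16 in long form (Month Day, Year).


ISO 1986-05-16 parses as year=1986, month=05, day=16
Month 5 -> May

May 16, 1986


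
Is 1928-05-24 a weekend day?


Anchor: Jan 1, 1928. With p = 1928 - 1 = 1927: (p + p//4 - p//100 + p//400) mod 7 = (1927 + 481 - 19 + 4) mod 7 = 2393 mod 7 = 6 -> Sunday (Mon=0 ... Sun=6)
Day of year: 145; offset = 144
Weekday index = (6 + 144) mod 7 = 3 -> Thursday
Weekend days: Saturday, Sunday

No


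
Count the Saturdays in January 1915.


January 1915 has 31 days
Anchor: Jan 1, 1915. With p = 1915 - 1 = 1914: (p + p//4 - p//100 + p//400) mod 7 = (1914 + 478 - 19 + 4) mod 7 = 2377 mod 7 = 4 -> Friday (Mon=0 ... Sun=6)
January 1 is the anchor itself -> Friday
First Saturday is January 2
Saturdays: 2, 9, 16, 23, 30

5 Saturdays


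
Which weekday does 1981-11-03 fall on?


Date: November 3, 1981
Anchor: Jan 1, 1981. With p = 1981 - 1 = 1980: (p + p//4 - p//100 + p//400) mod 7 = (1980 + 495 - 19 + 4) mod 7 = 2460 mod 7 = 3 -> Thursday (Mon=0 ... Sun=6)
Days before November (Jan-Oct): 304; offset = 304 + 3 - 1 = 306
Weekday index = (3 + 306) mod 7 = 1

Day of the week: Tuesday


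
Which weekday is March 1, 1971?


Target: March 1, 1971
Anchor: Jan 1, 1971. With p = 1971 - 1 = 1970: (p + p//4 - p//100 + p//400) mod 7 = (1970 + 492 - 19 + 4) mod 7 = 2447 mod 7 = 4 -> Friday (Mon=0 ... Sun=6)
Days before March (Jan-Feb): 59 days
Weekday index = (4 + 59) mod 7 = 0

Monday


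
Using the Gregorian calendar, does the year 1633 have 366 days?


Gregorian leap year rule: divisible by 4, but not by 100, unless also by 400.
1633 is not divisible by 4 -> not a leap year

No


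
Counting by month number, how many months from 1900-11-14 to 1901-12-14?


From November 1900 to December 1901
1 year * 12 = 12 months, plus 1 month = 13

13 months


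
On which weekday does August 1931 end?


August 1931 has 31 days
Anchor: Jan 1, 1931. With p = 1931 - 1 = 1930: (p + p//4 - p//100 + p//400) mod 7 = (1930 + 482 - 19 + 4) mod 7 = 2397 mod 7 = 3 -> Thursday (Mon=0 ... Sun=6)
Days before August (Jan-Jul): 212; August 1 index = (3 + 212) mod 7 = 5 -> Saturday
Last day offset: 31 - 1 = 30 days
Weekday index = (5 + 30) mod 7 = 0

Monday, August 31


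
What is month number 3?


Month 3 of 12

March


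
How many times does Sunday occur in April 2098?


April 2098 has 30 days
Anchor: Jan 1, 2098. With p = 2098 - 1 = 2097: (p + p//4 - p//100 + p//400) mod 7 = (2097 + 524 - 20 + 5) mod 7 = 2606 mod 7 = 2 -> Wednesday (Mon=0 ... Sun=6)
Days before April (Jan-Mar): 90; April 1 index = (2 + 90) mod 7 = 1 -> Tuesday
First Sunday is April 6
Sundays: 6, 13, 20, 27

4 Sundays


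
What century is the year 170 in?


Century = (year - 1) // 100 + 1
= (170 - 1) // 100 + 1
= 169 // 100 + 1
= 1 + 1

2nd century


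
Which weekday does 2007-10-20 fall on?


Date: October 20, 2007
Anchor: Jan 1, 2007. With p = 2007 - 1 = 2006: (p + p//4 - p//100 + p//400) mod 7 = (2006 + 501 - 20 + 5) mod 7 = 2492 mod 7 = 0 -> Monday (Mon=0 ... Sun=6)
Days before October (Jan-Sep): 273; offset = 273 + 20 - 1 = 292
Weekday index = (0 + 292) mod 7 = 5

Day of the week: Saturday


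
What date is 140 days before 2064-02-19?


Start: 2064-02-19, subtract 140 days
Back 19 days from February 19 reaches January 31, 2064 -> 121 left
January 2064 has 31 days -> back to December 31, 2063 -> 90 left
December 2063 has 31 days -> back to November 30, 2063 -> 59 left
November 2063 has 30 days -> back to October 31, 2063 -> 29 left
October 2063: 31 - 29 = 2 -> lands on October 2

Result: 2063-10-02


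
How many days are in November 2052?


November 2052

30 days


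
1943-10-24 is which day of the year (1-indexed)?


Date: October 24, 1943
Days in months 1 through 9: 273
Plus 24 days in October

Day of year: 297


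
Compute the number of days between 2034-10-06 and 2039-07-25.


From 2034-10-06 to 2039-07-25
2034-10-06: days before October = 31 + 28 + 31 + 30 + 31 + 30 + 31 + 31 + 30 = 273 (2034 is not a leap year); day of year = 273 + 6 = 279
2039-07-25: days before July = 31 + 28 + 31 + 30 + 31 + 30 = 181 (2039 is not a leap year); day of year = 181 + 25 = 206
Rest of 2034: 365 - 279 = 86
Full years 2035 (365), 2036 (366), 2037 (365), 2038 (365): 1461
Total = 86 + 1461 + 206 = 1753

1753 days


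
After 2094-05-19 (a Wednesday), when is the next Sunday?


Current: Wednesday
Target: Sunday
Days ahead: 4

Next Sunday: 2094-05-23


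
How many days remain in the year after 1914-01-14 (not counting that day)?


Day of year: 14 of 365
Remaining = 365 - 14

351 days


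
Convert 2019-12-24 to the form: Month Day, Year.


ISO 2019-12-24 parses as year=2019, month=12, day=24
Month 12 -> December

December 24, 2019


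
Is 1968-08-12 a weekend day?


Anchor: Jan 1, 1968. With p = 1968 - 1 = 1967: (p + p//4 - p//100 + p//400) mod 7 = (1967 + 491 - 19 + 4) mod 7 = 2443 mod 7 = 0 -> Monday (Mon=0 ... Sun=6)
Day of year: 225; offset = 224
Weekday index = (0 + 224) mod 7 = 0 -> Monday
Weekend days: Saturday, Sunday

No


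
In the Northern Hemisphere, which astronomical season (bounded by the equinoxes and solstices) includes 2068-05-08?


Date: May 8
Astronomical Spring (approx.; exact equinox/solstice day varies by year): March 20 to June 20
May 8 falls within the Spring window

Spring


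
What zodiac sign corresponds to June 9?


Date: June 9
Conventional tropical zodiac dates: Gemini from May 21 onward; Cancer starts June 21
June 9 falls within the Gemini range

Gemini


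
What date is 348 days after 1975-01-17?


Start: 1975-01-17, add 348 days
January 1975 has 31 days: 31 - 17 = 14 days to January 31 -> 334 left
February 1975 has 28 days -> 306 left
March 1975 has 31 days -> 275 left
April 1975 has 30 days -> 245 left
May 1975 has 31 days -> 214 left
June 1975 has 30 days -> 184 left
July 1975 has 31 days -> 153 left
August 1975 has 31 days -> 122 left
September 1975 has 30 days -> 92 left
October 1975 has 31 days -> 61 left
November 1975 has 30 days -> 31 left
December 1975: 31 <= 31 -> lands on December 31

Result: 1975-12-31


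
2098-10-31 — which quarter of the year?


Month: October (month 10)
Q1: Jan-Mar, Q2: Apr-Jun, Q3: Jul-Sep, Q4: Oct-Dec

Q4


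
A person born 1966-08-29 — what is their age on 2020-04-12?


Birth: 1966-08-29
Reference: 2020-04-12
Year difference: 2020 - 1966 = 54
Birthday not yet reached in 2020, subtract 1

53 years old


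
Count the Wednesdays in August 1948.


August 1948 has 31 days
Anchor: Jan 1, 1948. With p = 1948 - 1 = 1947: (p + p//4 - p//100 + p//400) mod 7 = (1947 + 486 - 19 + 4) mod 7 = 2418 mod 7 = 3 -> Thursday (Mon=0 ... Sun=6)
Days before August (Jan-Jul): 213; August 1 index = (3 + 213) mod 7 = 6 -> Sunday
First Wednesday is August 4
Wednesdays: 4, 11, 18, 25

4 Wednesdays


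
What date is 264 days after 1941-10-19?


Start: 1941-10-19, add 264 days
October 1941 has 31 days: 31 - 19 = 12 days to October 31 -> 252 left
November 1941 has 30 days -> 222 left
December 1941 has 31 days -> 191 left
January 1942 has 31 days -> 160 left
February 1942 has 28 days -> 132 left
March 1942 has 31 days -> 101 left
April 1942 has 30 days -> 71 left
May 1942 has 31 days -> 40 left
June 1942 has 30 days -> 10 left
July 1942: 10 <= 31 -> lands on July 10

Result: 1942-07-10


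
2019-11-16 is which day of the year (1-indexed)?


Date: November 16, 2019
Days in months 1 through 10: 304
Plus 16 days in November

Day of year: 320


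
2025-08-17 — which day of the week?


Date: August 17, 2025
Anchor: Jan 1, 2025. With p = 2025 - 1 = 2024: (p + p//4 - p//100 + p//400) mod 7 = (2024 + 506 - 20 + 5) mod 7 = 2515 mod 7 = 2 -> Wednesday (Mon=0 ... Sun=6)
Days before August (Jan-Jul): 212; offset = 212 + 17 - 1 = 228
Weekday index = (2 + 228) mod 7 = 6

Day of the week: Sunday


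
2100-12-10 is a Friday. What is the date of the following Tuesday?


Current: Friday
Target: Tuesday
Days ahead: 4

Next Tuesday: 2100-12-14


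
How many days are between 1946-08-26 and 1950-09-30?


From 1946-08-26 to 1950-09-30
1946-08-26: days before August = 31 + 28 + 31 + 30 + 31 + 30 + 31 = 212 (1946 is not a leap year); day of year = 212 + 26 = 238
1950-09-30: days before September = 31 + 28 + 31 + 30 + 31 + 30 + 31 + 31 = 243 (1950 is not a leap year); day of year = 243 + 30 = 273
Rest of 1946: 365 - 238 = 127
Full years 1947 (365), 1948 (366), 1949 (365): 1096
Total = 127 + 1096 + 273 = 1496

1496 days


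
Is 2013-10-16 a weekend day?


Anchor: Jan 1, 2013. With p = 2013 - 1 = 2012: (p + p//4 - p//100 + p//400) mod 7 = (2012 + 503 - 20 + 5) mod 7 = 2500 mod 7 = 1 -> Tuesday (Mon=0 ... Sun=6)
Day of year: 289; offset = 288
Weekday index = (1 + 288) mod 7 = 2 -> Wednesday
Weekend days: Saturday, Sunday

No


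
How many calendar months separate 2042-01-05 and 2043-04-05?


From January 2042 to April 2043
1 year * 12 = 12 months, plus 3 months = 15

15 months


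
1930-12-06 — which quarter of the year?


Month: December (month 12)
Q1: Jan-Mar, Q2: Apr-Jun, Q3: Jul-Sep, Q4: Oct-Dec

Q4


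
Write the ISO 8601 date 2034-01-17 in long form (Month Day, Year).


ISO 2034-01-17 parses as year=2034, month=01, day=17
Month 1 -> January

January 17, 2034


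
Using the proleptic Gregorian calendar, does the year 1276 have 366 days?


Gregorian leap year rule: divisible by 4, but not by 100, unless also by 400.
1276 is divisible by 4 but not 100 -> leap year

Yes
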